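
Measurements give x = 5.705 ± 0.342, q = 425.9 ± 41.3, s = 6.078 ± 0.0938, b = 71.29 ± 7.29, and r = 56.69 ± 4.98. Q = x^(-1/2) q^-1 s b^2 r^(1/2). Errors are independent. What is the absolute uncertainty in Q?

53.3

Q is a product of powers, so relative uncertainties combine in quadrature:
  (−½·δx/x)² = (-0.5×0.0599)² = 0.000898;  (-1·δq/q)² = (-1×0.0970)² = 0.00940;  (1·δs/s)² = (1×0.0154)² = 0.000238;  (2·δb/b)² = (2×0.102)² = 0.0418;  (½·δr/r)² = (0.5×0.0878)² = 0.00193
δQ/Q = √(0.0543) = 0.233
Q = 228.6, so δQ = 0.233 × 228.6 = 53.3.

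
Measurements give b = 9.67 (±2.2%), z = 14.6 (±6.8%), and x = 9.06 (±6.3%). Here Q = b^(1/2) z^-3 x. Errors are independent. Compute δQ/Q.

Each factor contributes (exponent × relative error)² to (δQ/Q)²:
  (½·δb/b)² = (0.5×0.0220)² = 0.000121;  (-3·δz/z)² = (-3×0.0680)² = 0.0416;  (1·δx/x)² = (1×0.0630)² = 0.00397
δQ/Q = √(0.0457) = 0.214

0.214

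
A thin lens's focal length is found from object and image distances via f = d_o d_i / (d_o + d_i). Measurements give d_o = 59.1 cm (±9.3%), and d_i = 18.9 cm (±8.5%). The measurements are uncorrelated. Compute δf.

0.977 cm

∂f/∂d_o = (d_i/(d_o+d_i))² = 0.0587;  ∂f/∂d_i = (d_o/(d_o+d_i))² = 0.574
δf = √((∂f/∂d_o · δd_o)² + (∂f/∂d_i · δd_i)²) = √(0.104 + 0.851) = 0.977 cm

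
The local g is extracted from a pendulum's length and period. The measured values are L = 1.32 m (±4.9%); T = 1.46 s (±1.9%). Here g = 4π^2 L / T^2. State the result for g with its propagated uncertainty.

Since g is a product/quotient, work with relative uncertainties:
  (1·δL/L)² = (1×0.0490)² = 0.00240;  (-2·δT/T)² = (-2×0.0190)² = 0.00144
δg/g = √(0.00385) = 0.0620
g = 24.4 m/s^2, so δg = 0.0620 × 24.4 = 1.52 m/s^2.

24.4 ± 1.52 m/s^2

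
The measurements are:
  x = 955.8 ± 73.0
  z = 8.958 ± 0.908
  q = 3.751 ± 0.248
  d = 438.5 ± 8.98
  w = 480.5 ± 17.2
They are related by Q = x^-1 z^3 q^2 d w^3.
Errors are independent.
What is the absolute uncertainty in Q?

1.84e+11

Each factor contributes (exponent × relative error)² to (δQ/Q)²:
  (-1·δx/x)² = (-1×0.0764)² = 0.00583;  (3·δz/z)² = (3×0.101)² = 0.0925;  (2·δq/q)² = (2×0.0661)² = 0.0175;  (1·δd/d)² = (1×0.0205)² = 0.000419;  (3·δw/w)² = (3×0.0358)² = 0.0115
δQ/Q = √(0.128) = 0.357
Q = 5.148e+11, so δQ = 0.357 × 5.148e+11 = 1.84e+11.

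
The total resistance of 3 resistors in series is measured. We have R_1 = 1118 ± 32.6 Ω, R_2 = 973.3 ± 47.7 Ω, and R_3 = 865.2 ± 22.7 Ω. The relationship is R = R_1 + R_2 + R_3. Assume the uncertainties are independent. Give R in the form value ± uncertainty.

2956 ± 62.1 Ω

Each term contributes (cᵢ δxᵢ)² to (δR)²:
  (δR_1)² = 1060;  (δR_2)² = 2280;  (δR_3)² = 515
δR = √(3850) = 62.1 Ω
R = 2956 Ω.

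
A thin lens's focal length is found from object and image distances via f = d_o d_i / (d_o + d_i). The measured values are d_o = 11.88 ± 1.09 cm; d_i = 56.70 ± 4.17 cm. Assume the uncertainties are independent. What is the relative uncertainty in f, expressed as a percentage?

7.69%

∂f/∂d_o = (d_i/(d_o+d_i))² = 0.684;  ∂f/∂d_i = (d_o/(d_o+d_i))² = 0.0300
δf = √((∂f/∂d_o · δd_o)² + (∂f/∂d_i · δd_i)²) = √(0.555 + 0.0157) = 0.756 cm
f = 9.822 cm, so δf/f = 0.756/9.822 = 0.0769.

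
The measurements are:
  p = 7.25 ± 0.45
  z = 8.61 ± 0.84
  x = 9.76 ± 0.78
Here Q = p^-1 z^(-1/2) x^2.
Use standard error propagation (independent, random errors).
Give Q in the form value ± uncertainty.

Products/powers → add relative errors in quadrature, weighted by exponent:
  (-1·δp/p)² = (-1×0.0621)² = 0.00385;  (−½·δz/z)² = (-0.5×0.0976)² = 0.00238;  (2·δx/x)² = (2×0.0799)² = 0.0255
δQ/Q = √(0.0318) = 0.178
Q = 4.48, so δQ = 0.178 × 4.48 = 0.798.

4.48 ± 0.798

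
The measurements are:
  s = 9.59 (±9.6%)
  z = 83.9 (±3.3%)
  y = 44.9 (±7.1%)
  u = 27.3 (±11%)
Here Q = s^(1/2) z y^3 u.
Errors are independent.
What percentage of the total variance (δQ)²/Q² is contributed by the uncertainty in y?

74.5%

(δQ/Q)² = (½·δs/s)² + (1·δz/z)² + (3·δy/y)² + (1·δu/u)²
  s term: (0.5×0.0960)² = 0.00230
  z term: (1×0.0330)² = 0.00109
  y term: (3×0.0710)² = 0.0454
  u term: (1×0.110)² = 0.0121
Total = 0.0609. Share from y = 0.0454/0.0609 = 0.745.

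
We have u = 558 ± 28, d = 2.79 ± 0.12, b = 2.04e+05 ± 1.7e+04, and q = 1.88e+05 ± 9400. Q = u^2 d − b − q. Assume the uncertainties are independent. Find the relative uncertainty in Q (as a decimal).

Let p = u^2·d = 8.69e+05. δp/p = √((2·δu/u)² + (1·δd/d)²) = √(0.0101 + 0.00185) = 0.109, so δp = 94900.
Q = p − b − q: δQ = √(δp² + δb² + δq²) = √(9e+09 + 2.89e+08 + 8.84e+07) = 96800
Q = 4.77e+05, so δQ/Q = 96800/4.77e+05 = 0.203.

0.203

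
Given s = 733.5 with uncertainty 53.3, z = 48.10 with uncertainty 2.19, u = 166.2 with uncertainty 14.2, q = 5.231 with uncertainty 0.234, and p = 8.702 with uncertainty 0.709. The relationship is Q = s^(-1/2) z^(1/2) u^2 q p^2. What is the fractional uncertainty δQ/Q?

For a monomial Q ∝ s^(-1/2), z^(1/2), u^2, q, p^2, fractional errors add in quadrature:
  (−½·δs/s)² = (-0.5×0.0727)² = 0.00132;  (½·δz/z)² = (0.5×0.0455)² = 0.000518;  (2·δu/u)² = (2×0.0854)² = 0.0292;  (1·δq/q)² = (1×0.0447)² = 0.00200;  (2·δp/p)² = (2×0.0815)² = 0.0266
δQ/Q = √(0.0596) = 0.244

0.244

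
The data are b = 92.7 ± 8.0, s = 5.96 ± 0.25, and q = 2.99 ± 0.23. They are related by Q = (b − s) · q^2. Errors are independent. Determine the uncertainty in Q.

Let u = b − s = 86.7. δu = √(δb² + δs²) = √(64.0 + 0.0625) = 8.00, so δu/u = 0.0923.
Q is then a monomial in u, q:
δQ/Q = √((δu/u)² + (2·δq/q)²) = √(0.00851 + 0.0237) = 0.179
Q = 775, so δQ = 0.179 × 775 = 139.

139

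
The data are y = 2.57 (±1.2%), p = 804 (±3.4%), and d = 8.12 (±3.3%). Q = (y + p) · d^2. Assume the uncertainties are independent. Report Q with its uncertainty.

53200 ± 3950

Let u = y + p = 807. δu = √(δy² + δp²) = √(0.000951 + 747) = 27.3, so δu/u = 0.0339.
Q is then a monomial in u, d:
δQ/Q = √((δu/u)² + (2·δd/d)²) = √(0.00115 + 0.00436) = 0.0742
Q = 53200, so δQ = 0.0742 × 53200 = 3950.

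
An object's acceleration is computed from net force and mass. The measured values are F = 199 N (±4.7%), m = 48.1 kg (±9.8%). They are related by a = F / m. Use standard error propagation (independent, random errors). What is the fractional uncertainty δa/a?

0.109

Relative error in a monomial: (δa/a)² = Σ (nᵢ · δxᵢ/xᵢ)².
  (1·δF/F)² = (1×0.0470)² = 0.00221;  (-1·δm/m)² = (-1×0.0980)² = 0.00960
δa/a = √(0.0118) = 0.109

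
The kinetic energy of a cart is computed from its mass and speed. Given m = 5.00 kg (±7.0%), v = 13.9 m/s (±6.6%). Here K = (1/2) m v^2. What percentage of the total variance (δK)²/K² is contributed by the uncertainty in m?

21.9%

(δK/K)² = (1·δm/m)² + (2·δv/v)²
  m term: (1×0.0700)² = 0.00490
  v term: (2×0.0660)² = 0.0174
Total = 0.0223. Share from m = 0.00490/0.0223 = 0.219.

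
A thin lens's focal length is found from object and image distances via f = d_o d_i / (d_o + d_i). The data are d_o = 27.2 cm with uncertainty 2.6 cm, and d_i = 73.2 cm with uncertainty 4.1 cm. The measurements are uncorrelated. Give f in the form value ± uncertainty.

∂f/∂d_o = (d_i/(d_o+d_i))² = 0.532;  ∂f/∂d_i = (d_o/(d_o+d_i))² = 0.0734
δf = √((∂f/∂d_o · δd_o)² + (∂f/∂d_i · δd_i)²) = √(1.91 + 0.0906) = 1.41 cm
f = 19.8 cm.

19.8 ± 1.41 cm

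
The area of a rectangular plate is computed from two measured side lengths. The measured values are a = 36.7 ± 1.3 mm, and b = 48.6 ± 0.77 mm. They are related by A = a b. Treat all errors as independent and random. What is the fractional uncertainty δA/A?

0.0388

Since A is a product/quotient, work with relative uncertainties:
  (1·δa/a)² = (1×0.0354)² = 0.00125;  (1·δb/b)² = (1×0.0158)² = 0.000251
δA/A = √(0.00151) = 0.0388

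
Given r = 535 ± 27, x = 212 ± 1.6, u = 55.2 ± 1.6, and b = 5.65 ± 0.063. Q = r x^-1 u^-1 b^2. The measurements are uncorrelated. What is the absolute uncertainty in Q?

For a monomial Q ∝ r, x^-1, u^-1, b^2, fractional errors add in quadrature:
  (1·δr/r)² = (1×0.0505)² = 0.00255;  (-1·δx/x)² = (-1×0.00755)² = 5.7e-05;  (-1·δu/u)² = (-1×0.0290)² = 0.000840;  (2·δb/b)² = (2×0.0112)² = 0.000497
δQ/Q = √(0.00394) = 0.0628
Q = 1.46, so δQ = 0.0628 × 1.46 = 0.0916.

0.0916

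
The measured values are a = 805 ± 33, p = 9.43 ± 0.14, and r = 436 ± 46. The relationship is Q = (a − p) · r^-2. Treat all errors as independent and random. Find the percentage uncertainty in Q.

21.5%

Let u = a − p = 796. δu = √(δa² + δp²) = √(1090 + 0.0196) = 33.0, so δu/u = 0.0415.
Q is then a monomial in u, r:
δQ/Q = √((δu/u)² + (-2·δr/r)²) = √(0.00172 + 0.0445) = 0.215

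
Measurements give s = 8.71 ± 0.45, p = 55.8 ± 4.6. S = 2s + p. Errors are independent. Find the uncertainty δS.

For a sum/difference, combine absolute errors in quadrature:
  (2·δs)² = 0.810;  (δp)² = 21.2
δS = √(22.0) = 4.69

4.69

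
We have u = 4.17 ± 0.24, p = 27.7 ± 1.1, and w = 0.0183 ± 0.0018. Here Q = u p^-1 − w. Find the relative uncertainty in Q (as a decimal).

Let h = u·p^-1 = 0.151. δh/h = √((1·δu/u)² + (-1·δp/p)²) = √(0.00331 + 0.00158) = 0.0699, so δh = 0.0105.
Q = h − w: δQ = √(δh² + δw²) = √(0.000111 + 3.24e-06) = 0.0107
Q = 0.132, so δQ/Q = 0.0107/0.132 = 0.0808.

0.0808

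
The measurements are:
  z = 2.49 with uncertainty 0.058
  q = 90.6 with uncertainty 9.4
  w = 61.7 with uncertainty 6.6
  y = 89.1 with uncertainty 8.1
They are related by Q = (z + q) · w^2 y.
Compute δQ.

Let u = z + q = 93.1. δu = √(δz² + δq²) = √(0.00336 + 88.4) = 9.40, so δu/u = 0.101.
Q is then a monomial in u, w, y:
δQ/Q = √((δu/u)² + (2·δw/w)² + (1·δy/y)²) = √(0.0102 + 0.0458 + 0.00826) = 0.253
Q = 3.16e+07, so δQ = 0.253 × 3.16e+07 = 8e+06.

8e+06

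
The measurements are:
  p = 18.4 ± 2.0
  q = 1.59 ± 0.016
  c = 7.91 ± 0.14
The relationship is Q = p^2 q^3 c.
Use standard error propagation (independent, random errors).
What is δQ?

2370

Each factor contributes (exponent × relative error)² to (δQ/Q)²:
  (2·δp/p)² = (2×0.109)² = 0.0473;  (3·δq/q)² = (3×0.0101)² = 0.000911;  (1·δc/c)² = (1×0.0177)² = 0.000313
δQ/Q = √(0.0485) = 0.220
Q = 10800, so δQ = 0.220 × 10800 = 2370.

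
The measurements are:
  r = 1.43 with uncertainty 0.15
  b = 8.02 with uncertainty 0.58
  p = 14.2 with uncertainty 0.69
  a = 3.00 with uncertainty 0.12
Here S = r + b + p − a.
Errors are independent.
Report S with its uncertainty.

Each term contributes (cᵢ δxᵢ)² to (δS)²:
  (δr)² = 0.0225;  (δb)² = 0.336;  (δp)² = 0.476;  (δa)² = 0.0144
δS = √(0.849) = 0.922
S = 20.6.

20.6 ± 0.922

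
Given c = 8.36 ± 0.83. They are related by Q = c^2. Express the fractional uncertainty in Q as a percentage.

19.9%

Q ∝ c^2, so δQ/Q = |2| · δc/c = 2 × 0.0993 = 0.199.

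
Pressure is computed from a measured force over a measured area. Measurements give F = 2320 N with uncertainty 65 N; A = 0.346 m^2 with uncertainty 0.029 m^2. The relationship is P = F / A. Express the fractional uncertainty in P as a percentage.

Relative error in a monomial: (δP/P)² = Σ (nᵢ · δxᵢ/xᵢ)².
  (1·δF/F)² = (1×0.0280)² = 0.000785;  (-1·δA/A)² = (-1×0.0838)² = 0.00702
δP/P = √(0.00781) = 0.0884

8.84%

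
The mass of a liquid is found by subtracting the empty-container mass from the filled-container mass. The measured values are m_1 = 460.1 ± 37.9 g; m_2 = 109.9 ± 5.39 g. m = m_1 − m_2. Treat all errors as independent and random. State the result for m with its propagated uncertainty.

Sums and differences: (δm)² = Σ (cᵢ δxᵢ)².
  (δm_1)² = 1440;  (δm_2)² = 29.1
δm = √(1470) = 38.3 g
m = 350.2 g.

350.2 ± 38.3 g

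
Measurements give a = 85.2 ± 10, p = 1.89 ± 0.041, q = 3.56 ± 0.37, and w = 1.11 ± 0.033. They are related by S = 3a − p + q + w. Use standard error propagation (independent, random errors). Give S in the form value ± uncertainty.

258 ± 30.0

Absolute uncertainties add in quadrature for a linear combination:
  (3·δa)² = 900;  (δp)² = 0.00168;  (δq)² = 0.137;  (δw)² = 0.00109
δS = √(900) = 30.0
S = 258.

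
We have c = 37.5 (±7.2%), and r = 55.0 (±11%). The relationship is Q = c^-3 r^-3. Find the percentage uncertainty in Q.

39.4%

For a monomial Q ∝ c^-3, r^-3, fractional errors add in quadrature:
  (-3·δc/c)² = (-3×0.0720)² = 0.0467;  (-3·δr/r)² = (-3×0.110)² = 0.109
δQ/Q = √(0.156) = 0.394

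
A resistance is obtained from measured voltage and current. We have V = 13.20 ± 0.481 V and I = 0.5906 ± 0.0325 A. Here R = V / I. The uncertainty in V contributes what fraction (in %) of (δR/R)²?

30.5%

(δR/R)² = (1·δV/V)² + (-1·δI/I)²
  V term: (1×0.0364)² = 0.00133
  I term: (-1×0.0550)² = 0.00303
Total = 0.00436. Share from V = 0.00133/0.00436 = 0.305.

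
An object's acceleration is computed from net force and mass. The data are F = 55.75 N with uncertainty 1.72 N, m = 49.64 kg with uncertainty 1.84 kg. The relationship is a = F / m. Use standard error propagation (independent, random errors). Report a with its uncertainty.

a is a product of powers, so relative uncertainties combine in quadrature:
  (1·δF/F)² = (1×0.0309)² = 0.000952;  (-1·δm/m)² = (-1×0.0371)² = 0.00137
δa/a = √(0.00233) = 0.0482
a = 1.123 m/s^2, so δa = 0.0482 × 1.123 = 0.0542 m/s^2.

1.123 ± 0.0542 m/s^2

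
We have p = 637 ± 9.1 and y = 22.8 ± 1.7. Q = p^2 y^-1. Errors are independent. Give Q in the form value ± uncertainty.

17800 ± 1420

Each factor contributes (exponent × relative error)² to (δQ/Q)²:
  (2·δp/p)² = (2×0.0143)² = 0.000816;  (-1·δy/y)² = (-1×0.0746)² = 0.00556
δQ/Q = √(0.00638) = 0.0798
Q = 17800, so δQ = 0.0798 × 17800 = 1420.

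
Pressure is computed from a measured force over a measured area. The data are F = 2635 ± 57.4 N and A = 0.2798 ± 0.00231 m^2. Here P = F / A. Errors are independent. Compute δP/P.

0.0233

Relative error in a monomial: (δP/P)² = Σ (nᵢ · δxᵢ/xᵢ)².
  (1·δF/F)² = (1×0.0218)² = 0.000475;  (-1·δA/A)² = (-1×0.00826)² = 6.82e-05
δP/P = √(0.000543) = 0.0233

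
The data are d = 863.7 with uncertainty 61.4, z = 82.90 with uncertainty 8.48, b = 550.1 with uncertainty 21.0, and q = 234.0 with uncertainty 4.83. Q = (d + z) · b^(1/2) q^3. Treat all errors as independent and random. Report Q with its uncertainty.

Let u = d + z = 946.6. δu = √(δd² + δz²) = √(3770 + 71.9) = 62.0, so δu/u = 0.0655.
Q is then a monomial in u, b, q:
δQ/Q = √((δu/u)² + (½·δb/b)² + (3·δq/q)²) = √(0.00429 + 0.000364 + 0.00383) = 0.0921
Q = 2.845e+11, so δQ = 0.0921 × 2.845e+11 = 2.62e+10.

(2.845 ± 0.262) × 10^11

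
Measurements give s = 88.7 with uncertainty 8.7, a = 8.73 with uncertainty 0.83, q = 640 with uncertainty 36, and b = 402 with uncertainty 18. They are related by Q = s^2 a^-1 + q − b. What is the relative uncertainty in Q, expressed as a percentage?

Let p = s^2·a^-1 = 901. δp/p = √((2·δs/s)² + (-1·δa/a)²) = √(0.0385 + 0.00904) = 0.218, so δp = 196.
Q = p + q − b: δQ = √(δp² + δq² + δb²) = √(38600 + 1300 + 324) = 201
Q = 1140, so δQ/Q = 201/1140 = 0.176.

17.6%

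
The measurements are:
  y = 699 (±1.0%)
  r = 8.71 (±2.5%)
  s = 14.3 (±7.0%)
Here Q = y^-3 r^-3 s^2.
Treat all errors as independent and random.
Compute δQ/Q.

Q is a product of powers, so relative uncertainties combine in quadrature:
  (-3·δy/y)² = (-3×0.0100)² = 0.000900;  (-3·δr/r)² = (-3×0.0250)² = 0.00563;  (2·δs/s)² = (2×0.0700)² = 0.0196
δQ/Q = √(0.0261) = 0.162

0.162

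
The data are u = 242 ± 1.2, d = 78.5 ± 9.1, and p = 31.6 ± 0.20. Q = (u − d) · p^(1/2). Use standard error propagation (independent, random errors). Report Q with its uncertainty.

919 ± 51.7

Let w = u − d = 164. δw = √(δu² + δd²) = √(1.44 + 82.8) = 9.18, so δw/w = 0.0561.
Q is then a monomial in w, p:
δQ/Q = √((δw/w)² + (½·δp/p)²) = √(0.00315 + 1e-05) = 0.0562
Q = 919, so δQ = 0.0562 × 919 = 51.7.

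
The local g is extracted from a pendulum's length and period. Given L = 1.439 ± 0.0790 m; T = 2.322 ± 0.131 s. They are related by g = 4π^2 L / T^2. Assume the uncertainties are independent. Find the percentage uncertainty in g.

Since g is a product/quotient, work with relative uncertainties:
  (1·δL/L)² = (1×0.0549)² = 0.00301;  (-2·δT/T)² = (-2×0.0564)² = 0.0127
δg/g = √(0.0157) = 0.125

12.5%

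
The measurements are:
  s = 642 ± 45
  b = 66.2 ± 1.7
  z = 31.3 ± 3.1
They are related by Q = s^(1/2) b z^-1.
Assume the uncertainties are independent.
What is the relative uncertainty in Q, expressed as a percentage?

Relative error in a monomial: (δQ/Q)² = Σ (nᵢ · δxᵢ/xᵢ)².
  (½·δs/s)² = (0.5×0.0701)² = 0.00123;  (1·δb/b)² = (1×0.0257)² = 0.000659;  (-1·δz/z)² = (-1×0.0990)² = 0.00981
δQ/Q = √(0.0117) = 0.108

10.8%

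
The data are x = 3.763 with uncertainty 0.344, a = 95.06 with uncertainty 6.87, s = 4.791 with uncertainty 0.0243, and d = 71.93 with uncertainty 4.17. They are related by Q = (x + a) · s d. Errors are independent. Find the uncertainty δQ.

Let u = x + a = 98.82. δu = √(δx² + δa²) = √(0.118 + 47.2) = 6.88, so δu/u = 0.0696.
Q is then a monomial in u, s, d:
δQ/Q = √((δu/u)² + (1·δs/s)² + (1·δd/d)²) = √(0.00484 + 2.57e-05 + 0.00336) = 0.0907
Q = 34060, so δQ = 0.0907 × 34060 = 3090.

3090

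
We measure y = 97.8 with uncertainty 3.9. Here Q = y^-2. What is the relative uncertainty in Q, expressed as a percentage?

Q ∝ y^-2, so δQ/Q = |-2| · δy/y = 2 × 0.0399 = 0.0798.

7.98%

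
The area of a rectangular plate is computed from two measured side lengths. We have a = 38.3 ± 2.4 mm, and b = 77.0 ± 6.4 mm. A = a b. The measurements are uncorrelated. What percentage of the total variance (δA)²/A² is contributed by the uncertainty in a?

(δA/A)² = (1·δa/a)² + (1·δb/b)²
  a term: (1×0.0627)² = 0.00393
  b term: (1×0.0831)² = 0.00691
Total = 0.0108. Share from a = 0.00393/0.0108 = 0.362.

36.2%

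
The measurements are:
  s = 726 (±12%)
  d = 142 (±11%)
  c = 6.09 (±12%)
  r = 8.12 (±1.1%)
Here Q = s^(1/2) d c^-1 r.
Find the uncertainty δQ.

Q is a product of powers, so relative uncertainties combine in quadrature:
  (½·δs/s)² = (0.5×0.120)² = 0.00360;  (1·δd/d)² = (1×0.110)² = 0.0121;  (-1·δc/c)² = (-1×0.120)² = 0.0144;  (1·δr/r)² = (1×0.0110)² = 0.000121
δQ/Q = √(0.0302) = 0.174
Q = 5100, so δQ = 0.174 × 5100 = 887.

887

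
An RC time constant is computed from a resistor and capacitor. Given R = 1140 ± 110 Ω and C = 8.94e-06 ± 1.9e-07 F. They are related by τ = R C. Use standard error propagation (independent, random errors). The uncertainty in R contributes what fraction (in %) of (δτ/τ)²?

(δτ/τ)² = (1·δR/R)² + (1·δC/C)²
  R term: (1×0.0965)² = 0.00931
  C term: (1×0.0213)² = 0.000452
Total = 0.00976. Share from R = 0.00931/0.00976 = 0.954.

95.4%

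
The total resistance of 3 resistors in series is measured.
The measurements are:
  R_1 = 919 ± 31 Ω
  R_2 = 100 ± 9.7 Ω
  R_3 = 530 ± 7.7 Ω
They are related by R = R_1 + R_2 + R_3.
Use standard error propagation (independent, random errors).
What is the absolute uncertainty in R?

Each term contributes (cᵢ δxᵢ)² to (δR)²:
  (δR_1)² = 961;  (δR_2)² = 94.1;  (δR_3)² = 59.3
δR = √(1110) = 33.4 Ω

33.4 Ω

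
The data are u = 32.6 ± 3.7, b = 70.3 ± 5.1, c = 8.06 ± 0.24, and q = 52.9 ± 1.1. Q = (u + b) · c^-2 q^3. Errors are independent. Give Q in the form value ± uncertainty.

(2.34 ± 0.248) × 10^5

Let w = u + b = 103. δw = √(δu² + δb²) = √(13.7 + 26.0) = 6.30, so δw/w = 0.0612.
Q is then a monomial in w, c, q:
δQ/Q = √((δw/w)² + (-2·δc/c)² + (3·δq/q)²) = √(0.00375 + 0.00355 + 0.00389) = 0.106
Q = 2.34e+05, so δQ = 0.106 × 2.34e+05 = 24800.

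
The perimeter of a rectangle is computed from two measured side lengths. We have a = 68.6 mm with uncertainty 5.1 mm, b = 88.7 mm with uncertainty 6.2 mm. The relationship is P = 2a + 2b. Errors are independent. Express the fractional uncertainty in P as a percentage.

For a sum/difference, combine absolute errors in quadrature:
  (2·δa)² = 104;  (2·δb)² = 154
δP = √(258) = 16.1 mm
P = 315 mm, so δP/P = 16.1/315 = 0.0510.

5.10%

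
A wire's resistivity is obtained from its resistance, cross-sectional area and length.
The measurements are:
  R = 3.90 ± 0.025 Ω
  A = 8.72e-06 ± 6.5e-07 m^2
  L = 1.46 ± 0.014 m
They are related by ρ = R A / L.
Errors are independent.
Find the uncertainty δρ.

Products/powers → add relative errors in quadrature, weighted by exponent:
  (1·δR/R)² = (1×0.00641)² = 4.11e-05;  (1·δA/A)² = (1×0.0745)² = 0.00556;  (-1·δL/L)² = (-1×0.00959)² = 9.19e-05
δρ/ρ = √(0.00569) = 0.0754
ρ = 2.33e-05 Ω·m, so δρ = 0.0754 × 2.33e-05 = 1.76e-06 Ω·m.

1.76e-06 Ω·m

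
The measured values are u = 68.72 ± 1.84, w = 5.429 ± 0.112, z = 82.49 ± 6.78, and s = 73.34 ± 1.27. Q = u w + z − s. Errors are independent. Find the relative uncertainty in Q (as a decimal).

0.0376

Let p = u·w = 373.1. δp/p = √((1·δu/u)² + (1·δw/w)²) = √(0.000717 + 0.000426) = 0.0338, so δp = 12.6.
Q = p + z − s: δQ = √(δp² + δz² + δs²) = √(159 + 46.0 + 1.61) = 14.4
Q = 382.2, so δQ/Q = 14.4/382.2 = 0.0376.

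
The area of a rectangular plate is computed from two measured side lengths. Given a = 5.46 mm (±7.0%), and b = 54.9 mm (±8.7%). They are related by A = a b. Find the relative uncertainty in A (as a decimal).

Relative error in a monomial: (δA/A)² = Σ (nᵢ · δxᵢ/xᵢ)².
  (1·δa/a)² = (1×0.0700)² = 0.00490;  (1·δb/b)² = (1×0.0870)² = 0.00757
δA/A = √(0.0125) = 0.112

0.112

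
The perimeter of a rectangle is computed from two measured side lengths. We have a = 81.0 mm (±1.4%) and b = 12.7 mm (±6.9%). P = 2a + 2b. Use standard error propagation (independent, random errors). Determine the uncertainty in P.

2.87 mm

Sums and differences: (δP)² = Σ (cᵢ δxᵢ)².
  (2·δa)² = 5.14;  (2·δb)² = 3.07
δP = √(8.22) = 2.87 mm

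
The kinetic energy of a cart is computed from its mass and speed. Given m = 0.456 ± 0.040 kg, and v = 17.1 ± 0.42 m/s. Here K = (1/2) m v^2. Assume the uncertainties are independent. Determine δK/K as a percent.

Relative error in a monomial: (δK/K)² = Σ (nᵢ · δxᵢ/xᵢ)².
  (1·δm/m)² = (1×0.0877)² = 0.00769;  (2·δv/v)² = (2×0.0246)² = 0.00241
δK/K = √(0.0101) = 0.101

10.1%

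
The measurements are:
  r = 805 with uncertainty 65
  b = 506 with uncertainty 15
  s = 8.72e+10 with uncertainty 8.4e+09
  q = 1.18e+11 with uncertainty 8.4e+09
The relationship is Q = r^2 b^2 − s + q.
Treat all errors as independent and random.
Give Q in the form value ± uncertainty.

Let p = r^2·b^2 = 1.66e+11. δp/p = √((2·δr/r)² + (2·δb/b)²) = √(0.0261 + 0.00352) = 0.172, so δp = 2.85e+10.
Q = p − s + q: δQ = √(δp² + δs² + δq²) = √(8.15e+20 + 7.06e+19 + 7.06e+19) = 3.09e+10
Q = 1.97e+11.

(1.97 ± 0.309) × 10^11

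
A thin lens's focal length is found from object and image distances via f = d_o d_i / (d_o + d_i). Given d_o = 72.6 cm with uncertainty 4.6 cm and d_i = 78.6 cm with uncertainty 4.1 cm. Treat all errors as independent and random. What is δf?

1.56 cm

∂f/∂d_o = (d_i/(d_o+d_i))² = 0.270;  ∂f/∂d_i = (d_o/(d_o+d_i))² = 0.231
δf = √((∂f/∂d_o · δd_o)² + (∂f/∂d_i · δd_i)²) = √(1.55 + 0.894) = 1.56 cm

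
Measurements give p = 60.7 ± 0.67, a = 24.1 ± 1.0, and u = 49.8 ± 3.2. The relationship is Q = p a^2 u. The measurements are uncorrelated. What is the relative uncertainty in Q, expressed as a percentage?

Relative error in a monomial: (δQ/Q)² = Σ (nᵢ · δxᵢ/xᵢ)².
  (1·δp/p)² = (1×0.0110)² = 0.000122;  (2·δa/a)² = (2×0.0415)² = 0.00689;  (1·δu/u)² = (1×0.0643)² = 0.00413
δQ/Q = √(0.0111) = 0.106

10.6%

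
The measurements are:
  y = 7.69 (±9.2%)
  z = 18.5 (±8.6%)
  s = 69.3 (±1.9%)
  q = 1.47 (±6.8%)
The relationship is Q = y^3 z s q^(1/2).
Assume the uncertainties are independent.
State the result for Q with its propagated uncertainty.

Q is a product of powers, so relative uncertainties combine in quadrature:
  (3·δy/y)² = (3×0.0920)² = 0.0762;  (1·δz/z)² = (1×0.0860)² = 0.00740;  (1·δs/s)² = (1×0.0190)² = 0.000361;  (½·δq/q)² = (0.5×0.0680)² = 0.00116
δQ/Q = √(0.0851) = 0.292
Q = 7.07e+05, so δQ = 0.292 × 7.07e+05 = 2.06e+05.

(7.07 ± 2.06) × 10^5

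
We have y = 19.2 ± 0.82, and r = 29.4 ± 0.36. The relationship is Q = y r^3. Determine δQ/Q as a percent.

Since Q is a product/quotient, work with relative uncertainties:
  (1·δy/y)² = (1×0.0427)² = 0.00182;  (3·δr/r)² = (3×0.0122)² = 0.00135
δQ/Q = √(0.00317) = 0.0563

5.63%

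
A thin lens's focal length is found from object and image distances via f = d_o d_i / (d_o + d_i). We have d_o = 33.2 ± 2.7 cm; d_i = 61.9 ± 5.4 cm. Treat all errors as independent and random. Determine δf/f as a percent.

∂f/∂d_o = (d_i/(d_o+d_i))² = 0.424;  ∂f/∂d_i = (d_o/(d_o+d_i))² = 0.122
δf = √((∂f/∂d_o · δd_o)² + (∂f/∂d_i · δd_i)²) = √(1.31 + 0.433) = 1.32 cm
f = 21.6 cm, so δf/f = 1.32/21.6 = 0.0611.

6.11%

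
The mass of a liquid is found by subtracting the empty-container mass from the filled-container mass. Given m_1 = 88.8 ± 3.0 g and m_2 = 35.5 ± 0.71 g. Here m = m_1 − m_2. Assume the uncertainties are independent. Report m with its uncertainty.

Each term contributes (cᵢ δxᵢ)² to (δm)²:
  (δm_1)² = 9.00;  (δm_2)² = 0.504
δm = √(9.50) = 3.08 g
m = 53.3 g.

53.3 ± 3.08 g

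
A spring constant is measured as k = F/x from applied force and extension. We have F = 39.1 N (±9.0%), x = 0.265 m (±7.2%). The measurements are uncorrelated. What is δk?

For a monomial k ∝ F, x^-1, fractional errors add in quadrature:
  (1·δF/F)² = (1×0.0900)² = 0.00810;  (-1·δx/x)² = (-1×0.0720)² = 0.00518
δk/k = √(0.0133) = 0.115
k = 148 N/m, so δk = 0.115 × 148 = 17.0 N/m.

17.0 N/m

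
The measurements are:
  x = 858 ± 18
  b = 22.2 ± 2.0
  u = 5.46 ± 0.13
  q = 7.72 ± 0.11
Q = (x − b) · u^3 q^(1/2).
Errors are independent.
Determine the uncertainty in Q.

Let w = x − b = 836. δw = √(δx² + δb²) = √(324 + 4.00) = 18.1, so δw/w = 0.0217.
Q is then a monomial in w, u, q:
δQ/Q = √((δw/w)² + (3·δu/u)² + (½·δq/q)²) = √(0.000470 + 0.00510 + 5.08e-05) = 0.0750
Q = 3.78e+05, so δQ = 0.0750 × 3.78e+05 = 28300.

28300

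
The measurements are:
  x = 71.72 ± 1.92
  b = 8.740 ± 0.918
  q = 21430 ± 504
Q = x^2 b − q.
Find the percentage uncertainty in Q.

22.6%

Let p = x^2·b = 44960. δp/p = √((2·δx/x)² + (1·δb/b)²) = √(0.00287 + 0.0110) = 0.118, so δp = 5300.
Q = p − q: δQ = √(δp² + δq²) = √(2.81e+07 + 2.54e+05) = 5320
Q = 23530, so δQ/Q = 5320/23530 = 0.226.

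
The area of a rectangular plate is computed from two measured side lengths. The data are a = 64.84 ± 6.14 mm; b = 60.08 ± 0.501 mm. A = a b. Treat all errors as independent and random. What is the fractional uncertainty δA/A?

0.0951

For a monomial A ∝ a, b, fractional errors add in quadrature:
  (1·δa/a)² = (1×0.0947)² = 0.00897;  (1·δb/b)² = (1×0.00834)² = 6.95e-05
δA/A = √(0.00904) = 0.0951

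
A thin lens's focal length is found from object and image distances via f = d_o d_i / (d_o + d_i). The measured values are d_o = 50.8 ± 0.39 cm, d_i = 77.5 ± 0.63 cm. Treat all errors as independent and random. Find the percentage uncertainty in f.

0.564%

∂f/∂d_o = (d_i/(d_o+d_i))² = 0.365;  ∂f/∂d_i = (d_o/(d_o+d_i))² = 0.157
δf = √((∂f/∂d_o · δd_o)² + (∂f/∂d_i · δd_i)²) = √(0.0203 + 0.00976) = 0.173 cm
f = 30.7 cm, so δf/f = 0.173/30.7 = 0.00564.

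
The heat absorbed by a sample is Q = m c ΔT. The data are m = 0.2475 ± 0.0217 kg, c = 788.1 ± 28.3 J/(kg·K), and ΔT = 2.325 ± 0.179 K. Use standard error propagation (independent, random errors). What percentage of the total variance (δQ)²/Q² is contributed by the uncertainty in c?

8.65%

(δQ/Q)² = (1·δm/m)² + (1·δc/c)² + (1·δΔT/ΔT)²
  m term: (1×0.0877)² = 0.00769
  c term: (1×0.0359)² = 0.00129
  ΔT term: (1×0.0770)² = 0.00593
Total = 0.0149. Share from c = 0.00129/0.0149 = 0.0865.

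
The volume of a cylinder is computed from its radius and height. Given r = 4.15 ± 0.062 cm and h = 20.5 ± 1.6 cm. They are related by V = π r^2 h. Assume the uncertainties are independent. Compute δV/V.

Since V is a product/quotient, work with relative uncertainties:
  (2·δr/r)² = (2×0.0149)² = 0.000893;  (1·δh/h)² = (1×0.0780)² = 0.00609
δV/V = √(0.00698) = 0.0836

0.0836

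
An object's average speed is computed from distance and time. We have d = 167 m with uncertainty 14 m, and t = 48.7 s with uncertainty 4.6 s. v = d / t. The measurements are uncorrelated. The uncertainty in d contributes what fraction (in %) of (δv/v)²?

(δv/v)² = (1·δd/d)² + (-1·δt/t)²
  d term: (1×0.0838)² = 0.00703
  t term: (-1×0.0945)² = 0.00892
Total = 0.0159. Share from d = 0.00703/0.0159 = 0.441.

44.1%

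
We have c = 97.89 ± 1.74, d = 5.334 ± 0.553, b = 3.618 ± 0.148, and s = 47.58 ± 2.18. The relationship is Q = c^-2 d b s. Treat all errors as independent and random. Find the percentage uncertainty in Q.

Each factor contributes (exponent × relative error)² to (δQ/Q)²:
  (-2·δc/c)² = (-2×0.0178)² = 0.00126;  (1·δd/d)² = (1×0.104)² = 0.0107;  (1·δb/b)² = (1×0.0409)² = 0.00167;  (1·δs/s)² = (1×0.0458)² = 0.00210
δQ/Q = √(0.0158) = 0.126

12.6%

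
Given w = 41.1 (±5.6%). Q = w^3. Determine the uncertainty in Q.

11700

Products/powers → add relative errors in quadrature, weighted by exponent:
  (3·δw/w)² = (3×0.0560)² = 0.0282
δQ/Q = √(0.0282) = 0.168
Q = 69400, so δQ = 0.168 × 69400 = 11700.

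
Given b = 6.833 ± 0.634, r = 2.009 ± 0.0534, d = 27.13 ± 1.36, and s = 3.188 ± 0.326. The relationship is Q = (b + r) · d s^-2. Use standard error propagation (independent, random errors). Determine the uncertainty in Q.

Let u = b + r = 8.842. δu = √(δb² + δr²) = √(0.402 + 0.00285) = 0.636, so δu/u = 0.0720.
Q is then a monomial in u, d, s:
δQ/Q = √((δu/u)² + (1·δd/d)² + (-2·δs/s)²) = √(0.00518 + 0.00251 + 0.0418) = 0.223
Q = 23.60, so δQ = 0.223 × 23.60 = 5.25.

5.25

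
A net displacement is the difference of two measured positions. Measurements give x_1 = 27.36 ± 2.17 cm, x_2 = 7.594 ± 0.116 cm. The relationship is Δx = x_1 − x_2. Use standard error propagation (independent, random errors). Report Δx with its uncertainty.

19.77 ± 2.17 cm

Each term contributes (cᵢ δxᵢ)² to (δΔx)²:
  (δx_1)² = 4.71;  (δx_2)² = 0.0135
δΔx = √(4.72) = 2.17 cm
Δx = 19.77 cm.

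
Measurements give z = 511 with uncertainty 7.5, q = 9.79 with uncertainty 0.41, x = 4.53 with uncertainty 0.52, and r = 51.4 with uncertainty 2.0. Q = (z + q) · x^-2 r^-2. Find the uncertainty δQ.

Let u = z + q = 521. δu = √(δz² + δq²) = √(56.2 + 0.168) = 7.51, so δu/u = 0.0144.
Q is then a monomial in u, x, r:
δQ/Q = √((δu/u)² + (-2·δx/x)² + (-2·δr/r)²) = √(0.000208 + 0.0527 + 0.00606) = 0.243
Q = 0.00961, so δQ = 0.243 × 0.00961 = 0.00233.

0.00233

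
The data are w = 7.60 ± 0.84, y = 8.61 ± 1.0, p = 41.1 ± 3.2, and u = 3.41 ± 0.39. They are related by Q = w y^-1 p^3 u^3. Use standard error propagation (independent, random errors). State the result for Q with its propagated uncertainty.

Q is a product of powers, so relative uncertainties combine in quadrature:
  (1·δw/w)² = (1×0.111)² = 0.0122;  (-1·δy/y)² = (-1×0.116)² = 0.0135;  (3·δp/p)² = (3×0.0779)² = 0.0546;  (3·δu/u)² = (3×0.114)² = 0.118
δQ/Q = √(0.198) = 0.445
Q = 2.43e+06, so δQ = 0.445 × 2.43e+06 = 1.08e+06.

(2.43 ± 1.08) × 10^6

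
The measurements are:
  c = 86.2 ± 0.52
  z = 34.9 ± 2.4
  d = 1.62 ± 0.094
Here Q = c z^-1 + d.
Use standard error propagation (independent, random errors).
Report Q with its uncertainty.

Let p = c·z^-1 = 2.47. δp/p = √((1·δc/c)² + (-1·δz/z)²) = √(3.64e-05 + 0.00473) = 0.0690, so δp = 0.171.
Q = p + d: δQ = √(δp² + δd²) = √(0.0291 + 0.00884) = 0.195
Q = 4.09.

4.09 ± 0.195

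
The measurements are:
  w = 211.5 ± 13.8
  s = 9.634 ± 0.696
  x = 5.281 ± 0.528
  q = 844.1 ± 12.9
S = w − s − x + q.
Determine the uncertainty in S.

Each term contributes (cᵢ δxᵢ)² to (δS)²:
  (δw)² = 190;  (δs)² = 0.484;  (δx)² = 0.279;  (δq)² = 166
δS = √(358) = 18.9

18.9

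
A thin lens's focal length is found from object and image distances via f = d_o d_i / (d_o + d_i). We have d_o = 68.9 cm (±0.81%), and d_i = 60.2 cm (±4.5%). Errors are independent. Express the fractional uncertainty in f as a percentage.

2.43%

∂f/∂d_o = (d_i/(d_o+d_i))² = 0.217;  ∂f/∂d_i = (d_o/(d_o+d_i))² = 0.285
δf = √((∂f/∂d_o · δd_o)² + (∂f/∂d_i · δd_i)²) = √(0.0147 + 0.595) = 0.781 cm
f = 32.1 cm, so δf/f = 0.781/32.1 = 0.0243.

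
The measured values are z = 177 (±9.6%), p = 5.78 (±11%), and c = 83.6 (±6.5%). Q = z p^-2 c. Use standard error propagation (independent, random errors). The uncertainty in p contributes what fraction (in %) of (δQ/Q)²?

(δQ/Q)² = (1·δz/z)² + (-2·δp/p)² + (1·δc/c)²
  z term: (1×0.0960)² = 0.00922
  p term: (-2×0.110)² = 0.0484
  c term: (1×0.0650)² = 0.00423
Total = 0.0618. Share from p = 0.0484/0.0618 = 0.783.

78.3%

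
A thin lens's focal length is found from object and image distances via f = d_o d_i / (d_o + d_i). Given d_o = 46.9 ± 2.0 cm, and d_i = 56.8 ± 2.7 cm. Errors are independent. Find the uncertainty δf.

∂f/∂d_o = (d_i/(d_o+d_i))² = 0.300;  ∂f/∂d_i = (d_o/(d_o+d_i))² = 0.205
δf = √((∂f/∂d_o · δd_o)² + (∂f/∂d_i · δd_i)²) = √(0.360 + 0.305) = 0.815 cm

0.815 cm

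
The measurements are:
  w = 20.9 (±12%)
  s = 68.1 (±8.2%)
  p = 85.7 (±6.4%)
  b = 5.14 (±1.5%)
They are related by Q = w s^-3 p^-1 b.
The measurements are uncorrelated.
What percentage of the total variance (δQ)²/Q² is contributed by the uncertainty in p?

5.17%

(δQ/Q)² = (1·δw/w)² + (-3·δs/s)² + (-1·δp/p)² + (1·δb/b)²
  w term: (1×0.120)² = 0.0144
  s term: (-3×0.0820)² = 0.0605
  p term: (-1×0.0640)² = 0.00410
  b term: (1×0.0150)² = 0.000225
Total = 0.0792. Share from p = 0.00410/0.0792 = 0.0517.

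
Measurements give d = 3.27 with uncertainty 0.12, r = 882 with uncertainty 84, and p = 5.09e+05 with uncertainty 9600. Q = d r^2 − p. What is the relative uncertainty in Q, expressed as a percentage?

Let w = d·r^2 = 2.54e+06. δw/w = √((1·δd/d)² + (2·δr/r)²) = √(0.00135 + 0.0363) = 0.194, so δw = 4.93e+05.
Q = w − p: δQ = √(δw² + δp²) = √(2.43e+11 + 9.22e+07) = 4.94e+05
Q = 2.03e+06, so δQ/Q = 4.94e+05/2.03e+06 = 0.243.

24.3%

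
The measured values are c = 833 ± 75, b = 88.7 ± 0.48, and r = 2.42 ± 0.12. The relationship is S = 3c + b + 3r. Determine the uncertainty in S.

For a sum/difference, combine absolute errors in quadrature:
  (3·δc)² = 50600;  (δb)² = 0.230;  (3·δr)² = 0.130
δS = √(50600) = 225

225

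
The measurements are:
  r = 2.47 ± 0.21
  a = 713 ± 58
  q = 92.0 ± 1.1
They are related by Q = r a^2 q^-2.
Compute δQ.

Since Q is a product/quotient, work with relative uncertainties:
  (1·δr/r)² = (1×0.0850)² = 0.00723;  (2·δa/a)² = (2×0.0813)² = 0.0265;  (-2·δq/q)² = (-2×0.0120)² = 0.000572
δQ/Q = √(0.0343) = 0.185
Q = 148, so δQ = 0.185 × 148 = 27.5.

27.5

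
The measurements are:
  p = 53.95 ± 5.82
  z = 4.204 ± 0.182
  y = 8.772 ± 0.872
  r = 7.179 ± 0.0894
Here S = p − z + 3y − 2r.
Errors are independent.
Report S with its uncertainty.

61.70 ± 6.39

Sums and differences: (δS)² = Σ (cᵢ δxᵢ)².
  (δp)² = 33.9;  (δz)² = 0.0331;  (3·δy)² = 6.84;  (2·δr)² = 0.0320
δS = √(40.8) = 6.39
S = 61.70.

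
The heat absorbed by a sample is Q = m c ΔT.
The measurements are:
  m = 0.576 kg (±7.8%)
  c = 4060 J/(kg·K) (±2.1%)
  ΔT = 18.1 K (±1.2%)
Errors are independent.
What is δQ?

Relative error in a monomial: (δQ/Q)² = Σ (nᵢ · δxᵢ/xᵢ)².
  (1·δm/m)² = (1×0.0780)² = 0.00608;  (1·δc/c)² = (1×0.0210)² = 0.000441;  (1·δΔT/ΔT)² = (1×0.0120)² = 0.000144
δQ/Q = √(0.00667) = 0.0817
Q = 42300 J, so δQ = 0.0817 × 42300 = 3460 J.

3460 J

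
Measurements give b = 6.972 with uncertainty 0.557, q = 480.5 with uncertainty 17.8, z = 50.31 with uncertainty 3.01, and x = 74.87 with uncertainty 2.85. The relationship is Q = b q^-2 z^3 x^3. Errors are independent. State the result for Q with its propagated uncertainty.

For a monomial Q ∝ b, q^-2, z^3, x^3, fractional errors add in quadrature:
  (1·δb/b)² = (1×0.0799)² = 0.00638;  (-2·δq/q)² = (-2×0.0370)² = 0.00549;  (3·δz/z)² = (3×0.0598)² = 0.0322;  (3·δx/x)² = (3×0.0381)² = 0.0130
δQ/Q = √(0.0571) = 0.239
Q = 1.614e+06, so δQ = 0.239 × 1.614e+06 = 3.86e+05.

(1.614 ± 0.386) × 10^6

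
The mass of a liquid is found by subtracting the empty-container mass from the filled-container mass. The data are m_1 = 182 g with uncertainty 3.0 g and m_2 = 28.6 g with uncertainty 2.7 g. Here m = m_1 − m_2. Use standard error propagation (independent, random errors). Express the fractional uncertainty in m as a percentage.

Absolute uncertainties add in quadrature for a linear combination:
  (δm_1)² = 9.00;  (δm_2)² = 7.29
δm = √(16.3) = 4.04 g
m = 153 g, so δm/m = 4.04/153 = 0.0263.

2.63%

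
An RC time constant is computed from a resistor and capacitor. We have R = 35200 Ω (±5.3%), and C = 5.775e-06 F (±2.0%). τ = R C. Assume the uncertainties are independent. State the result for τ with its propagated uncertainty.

0.2033 ± 0.0115 s

For a monomial τ ∝ R, C, fractional errors add in quadrature:
  (1·δR/R)² = (1×0.0530)² = 0.00281;  (1·δC/C)² = (1×0.0200)² = 0.000400
δτ/τ = √(0.00321) = 0.0566
τ = 0.2033 s, so δτ = 0.0566 × 0.2033 = 0.0115 s.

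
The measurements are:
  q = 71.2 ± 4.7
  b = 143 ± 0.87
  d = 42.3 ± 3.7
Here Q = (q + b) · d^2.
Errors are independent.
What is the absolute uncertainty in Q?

Let u = q + b = 214. δu = √(δq² + δb²) = √(22.1 + 0.757) = 4.78, so δu/u = 0.0223.
Q is then a monomial in u, d:
δQ/Q = √((δu/u)² + (2·δd/d)²) = √(0.000498 + 0.0306) = 0.176
Q = 3.83e+05, so δQ = 0.176 × 3.83e+05 = 67600.

67600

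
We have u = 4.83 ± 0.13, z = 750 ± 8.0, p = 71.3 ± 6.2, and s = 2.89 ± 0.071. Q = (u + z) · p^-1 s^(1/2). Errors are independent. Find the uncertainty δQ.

Let w = u + z = 755. δw = √(δu² + δz²) = √(0.0169 + 64.0) = 8.00, so δw/w = 0.0106.
Q is then a monomial in w, p, s:
δQ/Q = √((δw/w)² + (-1·δp/p)² + (½·δs/s)²) = √(0.000112 + 0.00756 + 0.000151) = 0.0885
Q = 18.0, so δQ = 0.0885 × 18.0 = 1.59.

1.59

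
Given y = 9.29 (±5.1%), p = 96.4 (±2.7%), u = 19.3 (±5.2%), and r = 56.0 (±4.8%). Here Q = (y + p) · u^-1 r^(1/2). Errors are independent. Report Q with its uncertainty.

Let w = y + p = 106. δw = √(δy² + δp²) = √(0.224 + 6.77) = 2.65, so δw/w = 0.0250.
Q is then a monomial in w, u, r:
δQ/Q = √((δw/w)² + (-1·δu/u)² + (½·δr/r)²) = √(0.000627 + 0.00270 + 0.000576) = 0.0625
Q = 41.0, so δQ = 0.0625 × 41.0 = 2.56.

41.0 ± 2.56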